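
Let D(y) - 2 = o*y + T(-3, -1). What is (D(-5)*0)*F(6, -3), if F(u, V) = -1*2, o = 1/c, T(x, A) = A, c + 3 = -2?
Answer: 0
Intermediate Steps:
c = -5 (c = -3 - 2 = -5)
o = -⅕ (o = 1/(-5) = -⅕ ≈ -0.20000)
F(u, V) = -2
D(y) = 1 - y/5 (D(y) = 2 + (-y/5 - 1) = 2 + (-1 - y/5) = 1 - y/5)
(D(-5)*0)*F(6, -3) = ((1 - ⅕*(-5))*0)*(-2) = ((1 + 1)*0)*(-2) = (2*0)*(-2) = 0*(-2) = 0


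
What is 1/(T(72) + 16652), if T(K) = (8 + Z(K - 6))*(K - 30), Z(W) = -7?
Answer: 1/16694 ≈ 5.9902e-5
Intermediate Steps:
T(K) = -30 + K (T(K) = (8 - 7)*(K - 30) = 1*(-30 + K) = -30 + K)
1/(T(72) + 16652) = 1/((-30 + 72) + 16652) = 1/(42 + 16652) = 1/16694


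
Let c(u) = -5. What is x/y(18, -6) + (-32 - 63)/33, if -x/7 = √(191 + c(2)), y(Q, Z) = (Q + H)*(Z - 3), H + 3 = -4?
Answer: -95/33 + 7*√186/99 ≈ -1.9145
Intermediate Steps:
H = -7 (H = -3 - 4 = -7)
y(Q, Z) = (-7 + Q)*(-3 + Z) (y(Q, Z) = (Q - 7)*(Z - 3) = (-7 + Q)*(-3 + Z))
x = -7*√186 (x = -7*√(191 - 5) = -7*√186 ≈ -95.467)
x/y(18, -6) + (-32 - 63)/33 = (-7*√186)/(21 - 7*(-6) - 3*18 + 18*(-6)) + (-32 - 63)/33 = (-7*√186)/(21 + 42 - 54 - 108) - 95*1/33 = -7*√186/(-99) - 95/33 = -7*√186*(-1/99) - 95/33 = 7*√186/99 - 95/33 = -95/33 + 7*√186/99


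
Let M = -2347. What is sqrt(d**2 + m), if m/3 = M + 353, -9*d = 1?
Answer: I*sqrt(484541)/9 ≈ 77.343*I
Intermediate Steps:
d = -1/9 (d = -1/9*1 = -1/9 ≈ -0.11111)
m = -5982 (m = 3*(-2347 + 353) = 3*(-1994) = -5982)
sqrt(d**2 + m) = sqrt((-1/9)**2 - 5982) = sqrt(1/81 - 5982) = sqrt(-484541/81) = I*sqrt(484541)/9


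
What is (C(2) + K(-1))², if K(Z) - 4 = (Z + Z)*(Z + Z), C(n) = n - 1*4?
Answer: 36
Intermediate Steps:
C(n) = -4 + n (C(n) = n - 4 = -4 + n)
K(Z) = 4 + 4*Z² (K(Z) = 4 + (Z + Z)*(Z + Z) = 4 + (2*Z)*(2*Z) = 4 + 4*Z²)
(C(2) + K(-1))² = ((-4 + 2) + (4 + 4*(-1)²))² = (-2 + (4 + 4*1))² = (-2 + (4 + 4))² = (-2 + 8)² = 6² = 36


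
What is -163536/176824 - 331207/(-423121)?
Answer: -1328771161/9352243463 ≈ -0.14208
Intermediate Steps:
-163536/176824 - 331207/(-423121) = -163536*1/176824 - 331207*(-1/423121) = -20442/22103 + 331207/423121 = -1328771161/9352243463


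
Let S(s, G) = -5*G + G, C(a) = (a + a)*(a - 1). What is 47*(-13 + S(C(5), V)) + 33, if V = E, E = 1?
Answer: -766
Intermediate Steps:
V = 1
C(a) = 2*a*(-1 + a) (C(a) = (2*a)*(-1 + a) = 2*a*(-1 + a))
S(s, G) = -4*G
47*(-13 + S(C(5), V)) + 33 = 47*(-13 - 4*1) + 33 = 47*(-13 - 4) + 33 = 47*(-17) + 33 = -799 + 33 = -766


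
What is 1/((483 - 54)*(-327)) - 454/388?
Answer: -31844435/27214902 ≈ -1.1701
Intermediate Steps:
1/((483 - 54)*(-327)) - 454/388 = -1/327/429 - 454*1/388 = (1/429)*(-1/327) - 227/194 = -1/140283 - 227/194 = -31844435/27214902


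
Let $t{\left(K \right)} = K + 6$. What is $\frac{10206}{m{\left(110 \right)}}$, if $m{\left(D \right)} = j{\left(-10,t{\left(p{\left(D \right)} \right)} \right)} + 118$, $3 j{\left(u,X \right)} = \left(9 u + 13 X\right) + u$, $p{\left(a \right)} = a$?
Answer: $\frac{15309}{881} \approx 17.377$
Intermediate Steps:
$t{\left(K \right)} = 6 + K$
$j{\left(u,X \right)} = \frac{10 u}{3} + \frac{13 X}{3}$ ($j{\left(u,X \right)} = \frac{\left(9 u + 13 X\right) + u}{3} = \frac{10 u + 13 X}{3} = \frac{10 u}{3} + \frac{13 X}{3}$)
$m{\left(D \right)} = \frac{332}{3} + \frac{13 D}{3}$ ($m{\left(D \right)} = \left(\frac{10}{3} \left(-10\right) + \frac{13 \left(6 + D\right)}{3}\right) + 118 = \left(- \frac{100}{3} + \left(26 + \frac{13 D}{3}\right)\right) + 118 = \left(- \frac{22}{3} + \frac{13 D}{3}\right) + 118 = \frac{332}{3} + \frac{13 D}{3}$)
$\frac{10206}{m{\left(110 \right)}} = \frac{10206}{\frac{332}{3} + \frac{13}{3} \cdot 110} = \frac{10206}{\frac{332}{3} + \frac{1430}{3}} = \frac{10206}{\frac{1762}{3}} = 10206 \cdot \frac{3}{1762} = \frac{15309}{881}$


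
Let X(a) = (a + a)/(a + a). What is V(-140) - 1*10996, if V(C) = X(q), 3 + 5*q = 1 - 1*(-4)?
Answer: -10995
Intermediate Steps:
q = 2/5 (q = -3/5 + (1 - 1*(-4))/5 = -3/5 + (1 + 4)/5 = -3/5 + (1/5)*5 = -3/5 + 1 = 2/5 ≈ 0.40000)
X(a) = 1 (X(a) = (2*a)/((2*a)) = (2*a)*(1/(2*a)) = 1)
V(C) = 1
V(-140) - 1*10996 = 1 - 1*10996 = 1 - 10996 = -10995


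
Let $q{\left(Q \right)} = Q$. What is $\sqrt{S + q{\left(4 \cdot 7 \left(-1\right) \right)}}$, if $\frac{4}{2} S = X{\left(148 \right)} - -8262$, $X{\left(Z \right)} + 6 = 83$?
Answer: $\frac{\sqrt{16566}}{2} \approx 64.354$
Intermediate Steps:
$X{\left(Z \right)} = 77$ ($X{\left(Z \right)} = -6 + 83 = 77$)
$S = \frac{8339}{2}$ ($S = \frac{77 - -8262}{2} = \frac{77 + 8262}{2} = \frac{1}{2} \cdot 8339 = \frac{8339}{2} \approx 4169.5$)
$\sqrt{S + q{\left(4 \cdot 7 \left(-1\right) \right)}} = \sqrt{\frac{8339}{2} + 4 \cdot 7 \left(-1\right)} = \sqrt{\frac{8339}{2} + 28 \left(-1\right)} = \sqrt{\frac{8339}{2} - 28} = \sqrt{\frac{8283}{2}} = \frac{\sqrt{16566}}{2}$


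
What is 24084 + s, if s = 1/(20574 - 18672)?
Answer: 45807769/1902 ≈ 24084.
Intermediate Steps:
s = 1/1902 ≈ 0.00052576
24084 + s = 24084 + 1/1902 = 45807769/1902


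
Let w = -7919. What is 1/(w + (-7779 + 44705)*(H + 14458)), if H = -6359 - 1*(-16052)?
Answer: 1/891791907 ≈ 1.1213e-9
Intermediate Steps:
H = 9693 (H = -6359 + 16052 = 9693)
1/(w + (-7779 + 44705)*(H + 14458)) = 1/(-7919 + (-7779 + 44705)*(9693 + 14458)) = 1/(-7919 + 36926*24151) = 1/(-7919 + 891799826) = 1/891791907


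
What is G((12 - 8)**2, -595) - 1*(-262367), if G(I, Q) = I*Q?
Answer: 252847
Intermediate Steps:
G((12 - 8)**2, -595) - 1*(-262367) = (12 - 8)**2*(-595) - 1*(-262367) = 4**2*(-595) + 262367 = 16*(-595) + 262367 = -9520 + 262367 = 252847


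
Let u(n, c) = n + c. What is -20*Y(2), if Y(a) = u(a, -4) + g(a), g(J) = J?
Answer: 0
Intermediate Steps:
u(n, c) = c + n
Y(a) = -4 + 2*a (Y(a) = (-4 + a) + a = -4 + 2*a)
-20*Y(2) = -20*(-4 + 2*2) = -20*(-4 + 4) = -20*0 = 0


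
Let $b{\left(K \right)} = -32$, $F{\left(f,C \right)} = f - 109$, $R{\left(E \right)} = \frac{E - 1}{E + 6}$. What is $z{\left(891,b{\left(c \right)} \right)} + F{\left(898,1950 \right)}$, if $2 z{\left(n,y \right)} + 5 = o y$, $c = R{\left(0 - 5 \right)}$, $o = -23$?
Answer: $\frac{2309}{2} \approx 1154.5$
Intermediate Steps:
$R{\left(E \right)} = \frac{-1 + E}{6 + E}$
$c = -6$ ($c = \frac{-1 + \left(0 - 5\right)}{6 + \left(0 - 5\right)} = \frac{-1 - 5}{6 - 5} = 1^{-1} \left(-6\right) = 1 \left(-6\right) = -6$)
$F{\left(f,C \right)} = -109 + f$
$z{\left(n,y \right)} = - \frac{5}{2} - \frac{23 y}{2}$ ($z{\left(n,y \right)} = - \frac{5}{2} + \frac{\left(-23\right) y}{2} = - \frac{5}{2} - \frac{23 y}{2}$)
$z{\left(891,b{\left(c \right)} \right)} + F{\left(898,1950 \right)} = \left(- \frac{5}{2} - -368\right) + \left(-109 + 898\right) = \left(- \frac{5}{2} + 368\right) + 789 = \frac{731}{2} + 789 = \frac{2309}{2}$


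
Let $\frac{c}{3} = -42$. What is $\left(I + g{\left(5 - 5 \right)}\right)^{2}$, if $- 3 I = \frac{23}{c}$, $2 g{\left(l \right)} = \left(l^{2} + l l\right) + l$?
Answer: $\frac{529}{142884} \approx 0.0037023$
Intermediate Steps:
$c = -126$ ($c = 3 \left(-42\right) = -126$)
$g{\left(l \right)} = l^{2} + \frac{l}{2}$ ($g{\left(l \right)} = \frac{\left(l^{2} + l l\right) + l}{2} = \frac{\left(l^{2} + l^{2}\right) + l}{2} = \frac{2 l^{2} + l}{2} = \frac{l + 2 l^{2}}{2} = l^{2} + \frac{l}{2}$)
$I = \frac{23}{378}$ ($I = - \frac{23 \frac{1}{-126}}{3} = - \frac{23 \left(- \frac{1}{126}\right)}{3} = \left(- \frac{1}{3}\right) \left(- \frac{23}{126}\right) = \frac{23}{378} \approx 0.060847$)
$\left(I + g{\left(5 - 5 \right)}\right)^{2} = \left(\frac{23}{378} + \left(5 - 5\right) \left(\frac{1}{2} + \left(5 - 5\right)\right)\right)^{2} = \left(\frac{23}{378} + 0 \left(\frac{1}{2} + 0\right)\right)^{2} = \left(\frac{23}{378} + 0 \cdot \frac{1}{2}\right)^{2} = \left(\frac{23}{378} + 0\right)^{2} = \left(\frac{23}{378}\right)^{2} = \frac{529}{142884}$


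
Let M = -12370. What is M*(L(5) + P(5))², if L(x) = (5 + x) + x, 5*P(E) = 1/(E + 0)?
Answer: -349764224/125 ≈ -2.7981e+6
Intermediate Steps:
P(E) = 1/(5*E) (P(E) = 1/(5*(E + 0)) = 1/(5*E))
L(x) = 5 + 2*x
M*(L(5) + P(5))² = -12370*((5 + 2*5) + (⅕)/5)² = -12370*((5 + 10) + (⅕)*(⅕))² = -12370*(15 + 1/25)² = -12370*(376/25)² = -12370*141376/625 = -349764224/125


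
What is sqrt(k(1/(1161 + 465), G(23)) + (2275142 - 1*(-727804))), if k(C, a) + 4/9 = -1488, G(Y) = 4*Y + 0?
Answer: sqrt(27013118)/3 ≈ 1732.5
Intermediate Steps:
G(Y) = 4*Y
k(C, a) = -13396/9 (k(C, a) = -4/9 - 1488 = -13396/9)
sqrt(k(1/(1161 + 465), G(23)) + (2275142 - 1*(-727804))) = sqrt(-13396/9 + (2275142 - 1*(-727804))) = sqrt(-13396/9 + (2275142 + 727804)) = sqrt(-13396/9 + 3002946) = sqrt(27013118/9) = sqrt(27013118)/3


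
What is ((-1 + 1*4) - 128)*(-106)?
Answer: 13250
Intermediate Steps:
((-1 + 1*4) - 128)*(-106) = ((-1 + 4) - 128)*(-106) = (3 - 128)*(-106) = -125*(-106) = 13250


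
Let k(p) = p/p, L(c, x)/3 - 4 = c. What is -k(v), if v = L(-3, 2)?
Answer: -1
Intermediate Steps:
L(c, x) = 12 + 3*c
v = 3 (v = 12 + 3*(-3) = 12 - 9 = 3)
k(p) = 1
-k(v) = -1*1 = -1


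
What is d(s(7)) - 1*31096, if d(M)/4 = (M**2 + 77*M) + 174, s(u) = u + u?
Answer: -25304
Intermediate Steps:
s(u) = 2*u
d(M) = 696 + 4*M**2 + 308*M (d(M) = 4*((M**2 + 77*M) + 174) = 4*(174 + M**2 + 77*M) = 696 + 4*M**2 + 308*M)
d(s(7)) - 1*31096 = (696 + 4*(2*7)**2 + 308*(2*7)) - 1*31096 = (696 + 4*14**2 + 308*14) - 31096 = (696 + 4*196 + 4312) - 31096 = (696 + 784 + 4312) - 31096 = 5792 - 31096 = -25304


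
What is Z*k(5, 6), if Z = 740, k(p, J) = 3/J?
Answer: 370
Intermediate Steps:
Z*k(5, 6) = 740*(3/6) = 740*(3*(⅙)) = 740*(½) = 370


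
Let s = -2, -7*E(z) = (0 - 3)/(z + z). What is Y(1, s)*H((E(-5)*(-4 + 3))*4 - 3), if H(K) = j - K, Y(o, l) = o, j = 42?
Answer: 1569/35 ≈ 44.829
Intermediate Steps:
E(z) = 3/(14*z) (E(z) = -(0 - 3)/(7*(z + z)) = -(-3)/(7*(2*z)) = -(-3)*1/(2*z)/7 = -(-3)/(14*z) = 3/(14*z))
H(K) = 42 - K
Y(1, s)*H((E(-5)*(-4 + 3))*4 - 3) = 1*(42 - ((((3/14)/(-5))*(-4 + 3))*4 - 3)) = 1*(42 - ((((3/14)*(-1/5))*(-1))*4 - 3)) = 1*(42 - (-3/70*(-1)*4 - 3)) = 1*(42 - ((3/70)*4 - 3)) = 1*(42 - (6/35 - 3)) = 1*(42 - 1*(-99/35)) = 1*(42 + 99/35) = 1*(1569/35) = 1569/35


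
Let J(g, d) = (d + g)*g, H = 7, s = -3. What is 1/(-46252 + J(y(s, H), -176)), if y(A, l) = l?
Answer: -1/47435 ≈ -2.1081e-5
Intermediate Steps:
J(g, d) = g*(d + g)
1/(-46252 + J(y(s, H), -176)) = 1/(-46252 + 7*(-176 + 7)) = 1/(-46252 + 7*(-169)) = 1/(-46252 - 1183) = 1/(-47435) = -1/47435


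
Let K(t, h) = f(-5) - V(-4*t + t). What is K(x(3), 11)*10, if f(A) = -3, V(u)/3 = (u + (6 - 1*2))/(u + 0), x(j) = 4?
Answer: -50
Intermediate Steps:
V(u) = 3*(4 + u)/u (V(u) = 3*((u + (6 - 1*2))/(u + 0)) = 3*((u + (6 - 2))/u) = 3*((u + 4)/u) = 3*((4 + u)/u) = 3*(4 + u)/u)
K(t, h) = -6 + 4/t (K(t, h) = -3 - (3 + 12/(-4*t + t)) = -3 - (3 + 12/((-3*t))) = -3 - (3 + 12*(-1/(3*t))) = -3 - (3 - 4/t) = -3 + (-3 + 4/t) = -6 + 4/t)
K(x(3), 11)*10 = (-6 + 4/4)*10 = (-6 + 4*(¼))*10 = (-6 + 1)*10 = -5*10 = -50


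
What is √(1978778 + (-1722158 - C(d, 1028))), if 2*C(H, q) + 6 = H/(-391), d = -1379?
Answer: √156930045074/782 ≈ 506.58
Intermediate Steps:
C(H, q) = -3 - H/782 (C(H, q) = -3 + (H/(-391))/2 = -3 + (H*(-1/391))/2 = -3 + (-H/391)/2 = -3 - H/782)
√(1978778 + (-1722158 - C(d, 1028))) = √(1978778 + (-1722158 - (-3 - 1/782*(-1379)))) = √(1978778 + (-1722158 - (-3 + 1379/782))) = √(1978778 + (-1722158 - 1*(-967/782))) = √(1978778 + (-1722158 + 967/782)) = √(1978778 - 1346726589/782) = √(200677807/782) = √156930045074/782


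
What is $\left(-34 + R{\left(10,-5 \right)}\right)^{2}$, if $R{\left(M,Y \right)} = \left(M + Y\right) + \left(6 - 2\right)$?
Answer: $625$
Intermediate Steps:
$R{\left(M,Y \right)} = 4 + M + Y$ ($R{\left(M,Y \right)} = \left(M + Y\right) + 4 = 4 + M + Y$)
$\left(-34 + R{\left(10,-5 \right)}\right)^{2} = \left(-34 + \left(4 + 10 - 5\right)\right)^{2} = \left(-34 + 9\right)^{2} = \left(-25\right)^{2} = 625$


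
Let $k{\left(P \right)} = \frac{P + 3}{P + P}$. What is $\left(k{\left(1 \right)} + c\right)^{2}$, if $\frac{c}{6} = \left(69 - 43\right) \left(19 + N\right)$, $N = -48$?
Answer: $20448484$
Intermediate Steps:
$k{\left(P \right)} = \frac{3 + P}{2 P}$
$c = -4524$ ($c = 6 \left(69 - 43\right) \left(19 - 48\right) = 6 \cdot 26 \left(-29\right) = 6 \left(-754\right) = -4524$)
$\left(k{\left(1 \right)} + c\right)^{2} = \left(\frac{3 + 1}{2 \cdot 1} - 4524\right)^{2} = \left(\frac{1}{2} \cdot 1 \cdot 4 - 4524\right)^{2} = \left(2 - 4524\right)^{2} = \left(-4522\right)^{2} = 20448484$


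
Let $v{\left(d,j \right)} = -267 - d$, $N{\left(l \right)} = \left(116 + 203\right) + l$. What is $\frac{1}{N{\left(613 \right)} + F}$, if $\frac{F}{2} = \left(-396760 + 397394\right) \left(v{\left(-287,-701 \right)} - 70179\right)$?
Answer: $- \frac{1}{88960680} \approx -1.1241 \cdot 10^{-8}$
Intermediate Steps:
$N{\left(l \right)} = 319 + l$
$F = -88961612$ ($F = 2 \left(-396760 + 397394\right) \left(\left(-267 - -287\right) - 70179\right) = 2 \cdot 634 \left(\left(-267 + 287\right) - 70179\right) = 2 \cdot 634 \left(20 - 70179\right) = 2 \cdot 634 \left(-70159\right) = 2 \left(-44480806\right) = -88961612$)
$\frac{1}{N{\left(613 \right)} + F} = \frac{1}{\left(319 + 613\right) - 88961612} = \frac{1}{932 - 88961612} = \frac{1}{-88960680} = - \frac{1}{88960680}$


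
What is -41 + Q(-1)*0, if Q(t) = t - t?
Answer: -41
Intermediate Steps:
Q(t) = 0
-41 + Q(-1)*0 = -41 + 0*0 = -41 + 0 = -41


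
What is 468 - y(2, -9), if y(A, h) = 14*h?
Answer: 594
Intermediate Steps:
468 - y(2, -9) = 468 - 14*(-9) = 468 - 1*(-126) = 468 + 126 = 594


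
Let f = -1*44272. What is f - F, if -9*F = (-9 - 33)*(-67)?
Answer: -131878/3 ≈ -43959.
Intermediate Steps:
F = -938/3 (F = -(-9 - 33)*(-67)/9 = -(-14)*(-67)/3 = -⅑*2814 = -938/3 ≈ -312.67)
f = -44272
f - F = -44272 - 1*(-938/3) = -44272 + 938/3 = -131878/3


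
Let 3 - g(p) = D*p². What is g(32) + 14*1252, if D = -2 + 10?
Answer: 9339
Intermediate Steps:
D = 8
g(p) = 3 - 8*p²
g(32) + 14*1252 = (3 - 8*32²) + 14*1252 = (3 - 8*1024) + 17528 = (3 - 8192) + 17528 = -8189 + 17528 = 9339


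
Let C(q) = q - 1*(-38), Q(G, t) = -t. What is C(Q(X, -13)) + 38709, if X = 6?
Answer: 38760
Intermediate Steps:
C(q) = 38 + q (C(q) = q + 38 = 38 + q)
C(Q(X, -13)) + 38709 = (38 - 1*(-13)) + 38709 = (38 + 13) + 38709 = 51 + 38709 = 38760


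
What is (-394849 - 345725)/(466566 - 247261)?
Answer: -740574/219305 ≈ -3.3769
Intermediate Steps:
(-394849 - 345725)/(466566 - 247261) = -740574/219305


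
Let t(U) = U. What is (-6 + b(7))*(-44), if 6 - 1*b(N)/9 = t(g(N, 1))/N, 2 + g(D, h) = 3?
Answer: -14388/7 ≈ -2055.4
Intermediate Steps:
g(D, h) = 1 (g(D, h) = -2 + 3 = 1)
b(N) = 54 - 9/N
(-6 + b(7))*(-44) = (-6 + (54 - 9/7))*(-44) = (-6 + 369/7)*(-44) = (327/7)*(-44) = -14388/7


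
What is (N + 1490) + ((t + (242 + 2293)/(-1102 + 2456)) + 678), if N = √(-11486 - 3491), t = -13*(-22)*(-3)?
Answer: 1776275/1354 + I*√14977 ≈ 1311.9 + 122.38*I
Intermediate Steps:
t = -858 (t = 286*(-3) = -858)
N = I*√14977 (N = √(-14977) = I*√14977 ≈ 122.38*I)
(N + 1490) + ((t + (242 + 2293)/(-1102 + 2456)) + 678) = (I*√14977 + 1490) + ((-858 + (242 + 2293)/(-1102 + 2456)) + 678) = (1490 + I*√14977) + ((-858 + 2535/1354) + 678) = (1490 + I*√14977) + (-1159197/1354 + 678) = (1490 + I*√14977) - 241185/1354 = 1776275/1354 + I*√14977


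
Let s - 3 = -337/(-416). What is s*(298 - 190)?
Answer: 42795/104 ≈ 411.49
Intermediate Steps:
s = 1585/416 (s = 3 - 337/(-416) = 3 - 337*(-1/416) = 3 + 337/416 = 1585/416 ≈ 3.8101)
s*(298 - 190) = 1585*(298 - 190)/416 = (1585/416)*108 = 42795/104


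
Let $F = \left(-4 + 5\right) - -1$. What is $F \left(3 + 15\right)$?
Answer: $36$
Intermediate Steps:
$F = 2$ ($F = 1 + 1 = 2$)
$F \left(3 + 15\right) = 2 \left(3 + 15\right) = 2 \cdot 18 = 36$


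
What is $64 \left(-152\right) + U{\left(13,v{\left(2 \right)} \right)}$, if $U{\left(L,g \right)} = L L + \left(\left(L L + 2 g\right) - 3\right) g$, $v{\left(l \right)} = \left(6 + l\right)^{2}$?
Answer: $9257$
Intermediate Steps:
$U{\left(L,g \right)} = L^{2} + g \left(-3 + L^{2} + 2 g\right)$ ($U{\left(L,g \right)} = L^{2} + \left(\left(L^{2} + 2 g\right) - 3\right) g = L^{2} + \left(-3 + L^{2} + 2 g\right) g = L^{2} + g \left(-3 + L^{2} + 2 g\right)$)
$64 \left(-152\right) + U{\left(13,v{\left(2 \right)} \right)} = 64 \left(-152\right) + \left(13^{2} - 3 \left(6 + 2\right)^{2} + 2 \left(\left(6 + 2\right)^{2}\right)^{2} + \left(6 + 2\right)^{2} \cdot 13^{2}\right) = -9728 + \left(169 - 3 \cdot 8^{2} + 2 \left(8^{2}\right)^{2} + 8^{2} \cdot 169\right) = -9728 + \left(169 - 192 + 2 \cdot 64^{2} + 64 \cdot 169\right) = -9728 + \left(169 - 192 + 2 \cdot 4096 + 10816\right) = -9728 + \left(169 - 192 + 8192 + 10816\right) = -9728 + 18985 = 9257$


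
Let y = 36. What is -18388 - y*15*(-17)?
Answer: -9208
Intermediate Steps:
-18388 - y*15*(-17) = -18388 - 36*15*(-17) = -18388 - 540*(-17) = -18388 - 1*(-9180) = -18388 + 9180 = -9208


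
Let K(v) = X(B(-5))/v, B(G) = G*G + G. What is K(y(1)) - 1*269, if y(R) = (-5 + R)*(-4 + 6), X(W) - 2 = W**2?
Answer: -1277/4 ≈ -319.25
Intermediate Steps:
B(G) = G + G**2 (B(G) = G**2 + G = G + G**2)
X(W) = 2 + W**2
y(R) = -10 + 2*R (y(R) = (-5 + R)*2 = -10 + 2*R)
K(v) = 402/v (K(v) = (2 + (-5*(1 - 5))**2)/v = (2 + (-5*(-4))**2)/v = (2 + 20**2)/v = (2 + 400)/v = 402/v)
K(y(1)) - 1*269 = 402/(-10 + 2*1) - 1*269 = 402/(-10 + 2) - 269 = 402/(-8) - 269 = 402*(-1/8) - 269 = -201/4 - 269 = -1277/4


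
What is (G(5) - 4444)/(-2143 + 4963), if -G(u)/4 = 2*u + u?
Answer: -1126/705 ≈ -1.5972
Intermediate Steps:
G(u) = -12*u (G(u) = -4*(2*u + u) = -12*u)
(G(5) - 4444)/(-2143 + 4963) = (-12*5 - 4444)/(-2143 + 4963) = (-60 - 4444)/2820 = -4504*1/2820 = -1126/705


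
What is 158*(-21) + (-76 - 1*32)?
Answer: -3426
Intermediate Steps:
158*(-21) + (-76 - 1*32) = -3318 + (-76 - 32) = -3318 - 108 = -3426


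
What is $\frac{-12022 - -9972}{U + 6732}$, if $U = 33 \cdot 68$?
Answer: $- \frac{1025}{4488} \approx -0.22839$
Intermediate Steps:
$U = 2244$
$\frac{-12022 - -9972}{U + 6732} = \frac{-12022 - -9972}{2244 + 6732} = \frac{-12022 + \left(-10362 + 20334\right)}{8976} = \left(-12022 + 9972\right) \frac{1}{8976} = \left(-2050\right) \frac{1}{8976} = - \frac{1025}{4488}$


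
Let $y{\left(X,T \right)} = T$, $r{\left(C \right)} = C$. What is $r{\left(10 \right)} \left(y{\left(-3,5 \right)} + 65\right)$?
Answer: $700$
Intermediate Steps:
$r{\left(10 \right)} \left(y{\left(-3,5 \right)} + 65\right) = 10 \left(5 + 65\right) = 10 \cdot 70 = 700$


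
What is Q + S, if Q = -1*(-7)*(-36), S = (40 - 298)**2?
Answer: 66312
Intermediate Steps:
S = 66564 (S = (-258)**2 = 66564)
Q = -252 (Q = 7*(-36) = -252)
Q + S = -252 + 66564 = 66312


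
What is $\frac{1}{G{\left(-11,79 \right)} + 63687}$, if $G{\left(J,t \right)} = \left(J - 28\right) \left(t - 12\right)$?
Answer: $\frac{1}{61074} \approx 1.6374 \cdot 10^{-5}$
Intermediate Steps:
$G{\left(J,t \right)} = \left(-28 + J\right) \left(-12 + t\right)$
$\frac{1}{G{\left(-11,79 \right)} + 63687} = \frac{1}{\left(336 - 2212 - -132 - 869\right) + 63687} = \frac{1}{\left(336 - 2212 + 132 - 869\right) + 63687} = \frac{1}{-2613 + 63687} = \frac{1}{61074}$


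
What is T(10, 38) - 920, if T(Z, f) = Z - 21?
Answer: -931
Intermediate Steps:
T(Z, f) = -21 + Z
T(10, 38) - 920 = (-21 + 10) - 920 = -11 - 920 = -931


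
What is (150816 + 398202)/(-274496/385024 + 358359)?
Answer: 3302892288/2155883455 ≈ 1.5320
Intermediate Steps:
(150816 + 398202)/(-274496/385024 + 358359) = 549018/(-274496*1/385024 + 358359) = 549018/(-4289/6016 + 358359) = 549018/(2155883455/6016) = 549018*(6016/2155883455) = 3302892288/2155883455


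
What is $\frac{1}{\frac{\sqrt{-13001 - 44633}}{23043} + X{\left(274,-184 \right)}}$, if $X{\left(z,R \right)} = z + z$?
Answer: $\frac{145488478626}{79727686315865} - \frac{23043 i \sqrt{57634}}{159455372631730} \approx 0.0018248 - 3.4693 \cdot 10^{-8} i$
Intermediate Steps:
$X{\left(z,R \right)} = 2 z$
$\frac{1}{\frac{\sqrt{-13001 - 44633}}{23043} + X{\left(274,-184 \right)}} = \frac{1}{\frac{\sqrt{-13001 - 44633}}{23043} + 2 \cdot 274} = \frac{1}{\sqrt{-57634} \cdot \frac{1}{23043} + 548} = \frac{1}{i \sqrt{57634} \cdot \frac{1}{23043} + 548} = \frac{1}{\frac{i \sqrt{57634}}{23043} + 548} = \frac{1}{548 + \frac{i \sqrt{57634}}{23043}}$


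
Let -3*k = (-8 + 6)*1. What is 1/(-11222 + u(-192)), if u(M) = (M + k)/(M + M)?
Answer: -576/6463585 ≈ -8.9115e-5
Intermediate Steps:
k = ⅔ (k = -(-8 + 6)/3 = -(-2)/3 = -⅓*(-2) = ⅔ ≈ 0.66667)
u(M) = (⅔ + M)/(2*M) (u(M) = (M + ⅔)/(M + M) = (⅔ + M)/((2*M)) = (⅔ + M)*(1/(2*M)) = (⅔ + M)/(2*M))
1/(-11222 + u(-192)) = 1/(-11222 + (⅙)*(2 + 3*(-192))/(-192)) = 1/(-11222 + (⅙)*(-1/192)*(2 - 576)) = 1/(-11222 + (⅙)*(-1/192)*(-574)) = 1/(-11222 + 287/576) = 1/(-6463585/576) = -576/6463585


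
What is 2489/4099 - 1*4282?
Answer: -17549429/4099 ≈ -4281.4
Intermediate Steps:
2489/4099 - 1*4282 = 2489*(1/4099) - 4282 = 2489/4099 - 4282 = -17549429/4099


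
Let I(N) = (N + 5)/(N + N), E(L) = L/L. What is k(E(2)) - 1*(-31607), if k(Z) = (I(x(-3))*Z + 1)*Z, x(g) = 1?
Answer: 31611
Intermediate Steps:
E(L) = 1
I(N) = (5 + N)/(2*N) (I(N) = (5 + N)/((2*N)) = (5 + N)*(1/(2*N)) = (5 + N)/(2*N))
k(Z) = Z*(1 + 3*Z) (k(Z) = (((1/2)*(5 + 1)/1)*Z + 1)*Z = (((1/2)*1*6)*Z + 1)*Z = (3*Z + 1)*Z = (1 + 3*Z)*Z = Z*(1 + 3*Z))
k(E(2)) - 1*(-31607) = 1*(1 + 3*1) - 1*(-31607) = 1*(1 + 3) + 31607 = 1*4 + 31607 = 4 + 31607 = 31611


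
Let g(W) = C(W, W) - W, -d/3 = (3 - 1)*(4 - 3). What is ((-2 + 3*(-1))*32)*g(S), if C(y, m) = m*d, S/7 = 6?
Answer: 47040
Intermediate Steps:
d = -6 (d = -3*(3 - 1)*(4 - 3) = -6 ≈ -6.0000)
S = 42 (S = 7*6 = 42)
C(y, m) = -6*m (C(y, m) = m*(-6) = -6*m)
g(W) = -7*W (g(W) = -6*W - W = -7*W)
((-2 + 3*(-1))*32)*g(S) = ((-2 + 3*(-1))*32)*(-7*42) = ((-2 - 3)*32)*(-294) = -5*32*(-294) = -160*(-294) = 47040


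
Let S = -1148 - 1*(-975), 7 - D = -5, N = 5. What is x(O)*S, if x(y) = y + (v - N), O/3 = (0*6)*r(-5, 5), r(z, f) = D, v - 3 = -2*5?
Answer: 2076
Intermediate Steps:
v = -7 (v = 3 - 2*5 = 3 - 10 = -7)
D = 12 (D = 7 - 1*(-5) = 7 + 5 = 12)
r(z, f) = 12
S = -173 (S = -1148 + 975 = -173)
O = 0 (O = 3*((0*6)*12) = 3*(0*12) = 3*0 = 0)
x(y) = -12 + y (x(y) = y + (-7 - 1*5) = y + (-7 - 5) = y - 12 = -12 + y)
x(O)*S = (-12 + 0)*(-173) = -12*(-173) = 2076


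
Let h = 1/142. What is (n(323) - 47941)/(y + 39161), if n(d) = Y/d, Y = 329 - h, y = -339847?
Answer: 2198815189/13791264076 ≈ 0.15944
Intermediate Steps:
h = 1/142 ≈ 0.0070423
Y = 46717/142 (Y = 329 - 1*1/142 = 329 - 1/142 = 46717/142 ≈ 328.99)
n(d) = 46717/(142*d)
(n(323) - 47941)/(y + 39161) = ((46717/142)/323 - 47941)/(-339847 + 39161) = ((46717/142)*(1/323) - 47941)/(-300686) = (46717/45866 - 47941)*(-1/300686) = -2198815189/45866*(-1/300686) = 2198815189/13791264076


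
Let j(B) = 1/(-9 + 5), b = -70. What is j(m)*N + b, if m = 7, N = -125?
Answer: -155/4 ≈ -38.750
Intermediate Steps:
j(B) = -1/4 (j(B) = 1/(-4) = -1/4)
j(m)*N + b = -1/4*(-125) - 70 = 125/4 - 70 = -155/4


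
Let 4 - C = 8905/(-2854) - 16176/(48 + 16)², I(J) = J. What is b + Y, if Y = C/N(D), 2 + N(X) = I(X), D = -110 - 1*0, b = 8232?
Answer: 336807775223/40914944 ≈ 8231.9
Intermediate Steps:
D = -110 (D = -110 + 0 = -110)
N(X) = -2 + X
C = 4043785/365312 (C = 4 - (8905/(-2854) - 16176/(48 + 16)²) = 4 - (8905*(-1/2854) - 16176/(64²)) = 4 - (-8905/2854 - 16176/4096) = 4 - (-8905/2854 - 16176*1/4096) = 4 - (-8905/2854 - 1011/256) = 4 - 1*(-2582537/365312) = 4 + 2582537/365312 = 4043785/365312 ≈ 11.069)
Y = -4043785/40914944 (Y = 4043785/(365312*(-2 - 110)) = (4043785/365312)/(-112) = (4043785/365312)*(-1/112) = -4043785/40914944 ≈ -0.098834)
b + Y = 8232 - 4043785/40914944 = 336807775223/40914944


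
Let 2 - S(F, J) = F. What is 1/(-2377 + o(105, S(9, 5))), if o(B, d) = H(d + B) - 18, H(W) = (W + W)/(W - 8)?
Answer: -45/107677 ≈ -0.00041792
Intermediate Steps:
H(W) = 2*W/(-8 + W) (H(W) = (2*W)/(-8 + W) = 2*W/(-8 + W))
S(F, J) = 2 - F
o(B, d) = -18 + 2*(B + d)/(-8 + B + d) (o(B, d) = 2*(d + B)/(-8 + (d + B)) - 18 = 2*(B + d)/(-8 + (B + d)) - 18 = 2*(B + d)/(-8 + B + d) - 18 = -18 + 2*(B + d)/(-8 + B + d))
1/(-2377 + o(105, S(9, 5))) = 1/(-2377 + 16*(9 - 1*105 - (2 - 1*9))/(-8 + 105 + (2 - 1*9))) = 1/(-2377 + 16*(9 - 105 - (2 - 9))/(-8 + 105 + (2 - 9))) = 1/(-2377 + 16*(9 - 105 - 1*(-7))/(-8 + 105 - 7)) = 1/(-2377 + 16*(9 - 105 + 7)/90) = 1/(-2377 + 16*(1/90)*(-89)) = 1/(-2377 - 712/45) = 1/(-107677/45) = -45/107677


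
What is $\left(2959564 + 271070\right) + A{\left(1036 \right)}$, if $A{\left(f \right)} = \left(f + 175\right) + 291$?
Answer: $3232136$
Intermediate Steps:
$A{\left(f \right)} = 466 + f$ ($A{\left(f \right)} = \left(175 + f\right) + 291 = 466 + f$)
$\left(2959564 + 271070\right) + A{\left(1036 \right)} = \left(2959564 + 271070\right) + \left(466 + 1036\right) = 3230634 + 1502 = 3232136$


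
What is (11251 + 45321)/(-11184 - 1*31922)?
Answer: -28286/21553 ≈ -1.3124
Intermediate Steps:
(11251 + 45321)/(-11184 - 1*31922) = 56572/(-11184 - 31922) = 56572/(-43106) = 56572*(-1/43106) = -28286/21553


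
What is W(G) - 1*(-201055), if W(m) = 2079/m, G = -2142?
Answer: 6835837/34 ≈ 2.0105e+5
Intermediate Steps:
W(G) - 1*(-201055) = 2079/(-2142) - 1*(-201055) = 2079*(-1/2142) + 201055 = -33/34 + 201055 = 6835837/34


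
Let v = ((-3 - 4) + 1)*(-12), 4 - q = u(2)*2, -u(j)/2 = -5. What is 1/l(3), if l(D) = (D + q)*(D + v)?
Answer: -1/975 ≈ -0.0010256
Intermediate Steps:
u(j) = 10 (u(j) = -2*(-5) = 10)
q = -16 (q = 4 - 10*2 = 4 - 1*20 = 4 - 20 = -16)
v = 72 (v = (-7 + 1)*(-12) = -6*(-12) = 72)
l(D) = (-16 + D)*(72 + D) (l(D) = (D - 16)*(D + 72) = (-16 + D)*(72 + D))
1/l(3) = 1/(-1152 + 3**2 + 56*3) = 1/(-1152 + 9 + 168) = 1/(-975) = -1/975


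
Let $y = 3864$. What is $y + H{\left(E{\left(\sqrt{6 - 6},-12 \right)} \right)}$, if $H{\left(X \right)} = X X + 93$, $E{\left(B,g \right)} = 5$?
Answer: $3982$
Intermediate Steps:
$H{\left(X \right)} = 93 + X^{2}$ ($H{\left(X \right)} = X^{2} + 93 = 93 + X^{2}$)
$y + H{\left(E{\left(\sqrt{6 - 6},-12 \right)} \right)} = 3864 + \left(93 + 5^{2}\right) = 3864 + \left(93 + 25\right) = 3864 + 118 = 3982$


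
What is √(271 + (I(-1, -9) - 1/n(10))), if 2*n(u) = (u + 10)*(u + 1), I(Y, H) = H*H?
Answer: √4259090/110 ≈ 18.761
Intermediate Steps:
I(Y, H) = H²
n(u) = (1 + u)*(10 + u)/2 (n(u) = ((u + 10)*(u + 1))/2 = ((10 + u)*(1 + u))/2 = ((1 + u)*(10 + u))/2 = (1 + u)*(10 + u)/2)
√(271 + (I(-1, -9) - 1/n(10))) = √(271 + ((-9)² - 1/(5 + (½)*10² + (11/2)*10))) = √(271 + (81 - 1/(5 + (½)*100 + 55))) = √(271 + (81 - 1/(5 + 50 + 55))) = √(271 + (81 - 1/110)) = √(271 + 8909/110) = √(38719/110) = √4259090/110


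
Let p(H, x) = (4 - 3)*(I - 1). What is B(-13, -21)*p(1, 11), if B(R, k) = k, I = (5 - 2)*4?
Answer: -231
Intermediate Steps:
I = 12 (I = 3*4 = 12)
p(H, x) = 11 (p(H, x) = (4 - 3)*(12 - 1) = 1*11 = 11)
B(-13, -21)*p(1, 11) = -21*11 = -231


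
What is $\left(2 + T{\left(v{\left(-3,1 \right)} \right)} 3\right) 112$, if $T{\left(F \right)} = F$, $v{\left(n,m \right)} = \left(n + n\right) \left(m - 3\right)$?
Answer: $4256$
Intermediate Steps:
$v{\left(n,m \right)} = 2 n \left(-3 + m\right)$
$\left(2 + T{\left(v{\left(-3,1 \right)} \right)} 3\right) 112 = \left(2 + 2 \left(-3\right) \left(-3 + 1\right) 3\right) 112 = \left(2 + 2 \left(-3\right) \left(-2\right) 3\right) 112 = \left(2 + 12 \cdot 3\right) 112 = \left(2 + 36\right) 112 = 38 \cdot 112 = 4256$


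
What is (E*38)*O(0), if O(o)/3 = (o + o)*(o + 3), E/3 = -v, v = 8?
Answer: 0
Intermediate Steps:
E = -24 (E = 3*(-1*8) = 3*(-8) = -24)
O(o) = 6*o*(3 + o) (O(o) = 3*((o + o)*(o + 3)) = 3*((2*o)*(3 + o)) = 3*(2*o*(3 + o)) = 6*o*(3 + o))
(E*38)*O(0) = (-24*38)*(6*0*(3 + 0)) = -5472*0*3 = -912*0 = 0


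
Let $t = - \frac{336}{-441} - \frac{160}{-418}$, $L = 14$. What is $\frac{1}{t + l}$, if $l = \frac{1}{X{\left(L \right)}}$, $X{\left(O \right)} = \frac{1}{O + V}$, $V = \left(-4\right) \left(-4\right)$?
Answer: $\frac{4389}{136694} \approx 0.032108$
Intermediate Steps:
$V = 16$
$X{\left(O \right)} = \frac{1}{16 + O}$ ($X{\left(O \right)} = \frac{1}{O + 16} = \frac{1}{16 + O}$)
$t = \frac{5024}{4389}$ ($t = \left(-336\right) \left(- \frac{1}{441}\right) - - \frac{80}{209} = \frac{16}{21} + \frac{80}{209} = \frac{5024}{4389} \approx 1.1447$)
$l = 30$ ($l = \frac{1}{\frac{1}{16 + 14}} = \frac{1}{\frac{1}{30}} = 30$)
$\frac{1}{t + l} = \frac{1}{\frac{5024}{4389} + 30} = \frac{1}{\frac{136694}{4389}} = \frac{4389}{136694}$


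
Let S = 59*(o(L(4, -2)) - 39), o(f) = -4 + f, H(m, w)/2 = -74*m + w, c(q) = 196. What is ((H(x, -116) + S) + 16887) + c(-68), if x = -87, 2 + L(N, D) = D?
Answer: 26954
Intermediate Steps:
L(N, D) = -2 + D
H(m, w) = -148*m + 2*w (H(m, w) = 2*(-74*m + w) = 2*(w - 74*m) = -148*m + 2*w)
S = -2773 (S = 59*((-4 + (-2 - 2)) - 39) = 59*((-4 - 4) - 39) = 59*(-8 - 39) = 59*(-47) = -2773)
((H(x, -116) + S) + 16887) + c(-68) = (((-148*(-87) + 2*(-116)) - 2773) + 16887) + 196 = (((12876 - 232) - 2773) + 16887) + 196 = ((12644 - 2773) + 16887) + 196 = (9871 + 16887) + 196 = 26758 + 196 = 26954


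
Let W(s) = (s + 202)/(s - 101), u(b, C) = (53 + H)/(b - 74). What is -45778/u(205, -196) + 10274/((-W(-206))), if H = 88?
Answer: -4986365/6 ≈ -8.3106e+5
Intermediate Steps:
u(b, C) = 141/(-74 + b) (u(b, C) = (53 + 88)/(b - 74) = 141/(-74 + b))
W(s) = (202 + s)/(-101 + s)
-45778/u(205, -196) + 10274/((-W(-206))) = -45778/(141/(-74 + 205)) + 10274/((-(202 - 206)/(-101 - 206))) = -45778/(141/131) + 10274/((-(-4)/(-307))) = -45778/(141*(1/131)) + 10274/((-(-1)*(-4)/307)) = -45778/141/131 + 10274/((-1*4/307)) = -45778*131/141 + 10274/(-4/307) = -127594/3 + 10274*(-307/4) = -127594/3 - 1577059/2 = -4986365/6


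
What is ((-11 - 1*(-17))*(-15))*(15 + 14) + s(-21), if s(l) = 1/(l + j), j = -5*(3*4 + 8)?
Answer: -315811/121 ≈ -2610.0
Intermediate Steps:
j = -100 (j = -5*(12 + 8) = -5*20 = -100)
s(l) = 1/(-100 + l) (s(l) = 1/(l - 100) = 1/(-100 + l))
((-11 - 1*(-17))*(-15))*(15 + 14) + s(-21) = ((-11 - 1*(-17))*(-15))*(15 + 14) + 1/(-100 - 21) = ((-11 + 17)*(-15))*29 + 1/(-121) = (6*(-15))*29 - 1/121 = -90*29 - 1/121 = -2610 - 1/121 = -315811/121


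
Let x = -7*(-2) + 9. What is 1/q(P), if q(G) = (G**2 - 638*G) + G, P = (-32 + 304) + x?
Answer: -1/100890 ≈ -9.9118e-6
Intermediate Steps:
x = 23 (x = 14 + 9 = 23)
P = 295 (P = (-32 + 304) + 23 = 272 + 23 = 295)
q(G) = G**2 - 637*G
1/q(P) = 1/(295*(-637 + 295)) = 1/(295*(-342)) = 1/(-100890) = -1/100890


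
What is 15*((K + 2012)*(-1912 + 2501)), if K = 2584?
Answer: 40605660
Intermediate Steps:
15*((K + 2012)*(-1912 + 2501)) = 15*((2584 + 2012)*(-1912 + 2501)) = 15*(4596*589) = 15*2707044 = 40605660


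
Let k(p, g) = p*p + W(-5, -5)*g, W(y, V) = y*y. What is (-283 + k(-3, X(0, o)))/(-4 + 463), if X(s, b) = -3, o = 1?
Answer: -349/459 ≈ -0.76035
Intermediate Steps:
W(y, V) = y²
k(p, g) = p² + 25*g (k(p, g) = p*p + (-5)²*g = p² + 25*g)
(-283 + k(-3, X(0, o)))/(-4 + 463) = (-283 + ((-3)² + 25*(-3)))/(-4 + 463) = (-283 + (9 - 75))/459 = (-283 - 66)*(1/459) = -349*1/459 = -349/459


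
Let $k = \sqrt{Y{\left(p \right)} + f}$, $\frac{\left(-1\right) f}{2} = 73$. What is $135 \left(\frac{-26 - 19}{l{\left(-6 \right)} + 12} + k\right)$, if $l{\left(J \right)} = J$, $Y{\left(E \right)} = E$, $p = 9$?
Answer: $- \frac{2025}{2} + 135 i \sqrt{137} \approx -1012.5 + 1580.1 i$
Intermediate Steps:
$f = -146$ ($f = \left(-2\right) 73 = -146$)
$k = i \sqrt{137}$ ($k = \sqrt{9 - 146} = \sqrt{-137} = i \sqrt{137} \approx 11.705 i$)
$135 \left(\frac{-26 - 19}{l{\left(-6 \right)} + 12} + k\right) = 135 \left(\frac{-26 - 19}{-6 + 12} + i \sqrt{137}\right) = 135 \left(- \frac{45}{6} + i \sqrt{137}\right) = 135 \left(\left(-45\right) \frac{1}{6} + i \sqrt{137}\right) = 135 \left(- \frac{15}{2} + i \sqrt{137}\right) = - \frac{2025}{2} + 135 i \sqrt{137}$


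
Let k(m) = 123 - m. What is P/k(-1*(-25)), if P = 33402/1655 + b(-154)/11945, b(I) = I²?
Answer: 43823687/193735955 ≈ 0.22620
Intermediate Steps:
P = 87647374/3953795 (P = 33402/1655 + (-154)²/11945 = 33402*(1/1655) + 23716*(1/11945) = 33402/1655 + 23716/11945 = 87647374/3953795 ≈ 22.168)
P/k(-1*(-25)) = 87647374/(3953795*(123 - (-1)*(-25))) = 87647374/(3953795*(123 - 1*25)) = 87647374/(3953795*(123 - 25)) = (87647374/3953795)/98 = (87647374/3953795)*(1/98) = 43823687/193735955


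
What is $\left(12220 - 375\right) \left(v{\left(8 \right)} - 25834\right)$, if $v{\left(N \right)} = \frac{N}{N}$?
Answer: $-305991885$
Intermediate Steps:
$v{\left(N \right)} = 1$
$\left(12220 - 375\right) \left(v{\left(8 \right)} - 25834\right) = \left(12220 - 375\right) \left(1 - 25834\right) = 11845 \left(-25833\right) = -305991885$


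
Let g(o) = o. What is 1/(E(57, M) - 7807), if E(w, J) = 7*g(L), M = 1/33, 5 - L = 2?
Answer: -1/7786 ≈ -0.00012844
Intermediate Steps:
L = 3 (L = 5 - 1*2 = 5 - 2 = 3)
M = 1/33 ≈ 0.030303
E(w, J) = 21 (E(w, J) = 7*3 = 21)
1/(E(57, M) - 7807) = 1/(21 - 7807) = 1/(-7786) = -1/7786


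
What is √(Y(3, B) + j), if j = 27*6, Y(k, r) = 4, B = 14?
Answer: √166 ≈ 12.884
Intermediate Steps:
j = 162
√(Y(3, B) + j) = √(4 + 162) = √166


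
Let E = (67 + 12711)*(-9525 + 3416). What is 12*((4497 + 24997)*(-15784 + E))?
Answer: -27633489929808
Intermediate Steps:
E = -78060802 (E = 12778*(-6109) = -78060802)
12*((4497 + 24997)*(-15784 + E)) = 12*((4497 + 24997)*(-15784 - 78060802)) = 12*(29494*(-78076586)) = 12*(-2302790827484) = -27633489929808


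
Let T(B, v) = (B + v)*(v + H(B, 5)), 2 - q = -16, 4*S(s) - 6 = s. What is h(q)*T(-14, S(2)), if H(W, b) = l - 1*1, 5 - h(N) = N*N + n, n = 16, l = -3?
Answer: -8040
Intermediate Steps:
S(s) = 3/2 + s/4
q = 18 (q = 2 - 1*(-16) = 2 + 16 = 18)
h(N) = -11 - N² (h(N) = 5 - (N*N + 16) = 5 - (N² + 16) = 5 - (16 + N²) = 5 + (-16 - N²) = -11 - N²)
H(W, b) = -4 (H(W, b) = -3 - 1*1 = -3 - 1 = -4)
T(B, v) = (-4 + v)*(B + v) (T(B, v) = (B + v)*(v - 4) = (B + v)*(-4 + v) = (-4 + v)*(B + v))
h(q)*T(-14, S(2)) = (-11 - 1*18²)*((3/2 + (¼)*2)² - 4*(-14) - 4*(3/2 + (¼)*2) - 14*(3/2 + (¼)*2)) = (-11 - 1*324)*((3/2 + ½)² + 56 - 4*(3/2 + ½) - 14*(3/2 + ½)) = (-11 - 324)*(2² + 56 - 4*2 - 14*2) = -335*(4 + 56 - 8 - 28) = -335*24 = -8040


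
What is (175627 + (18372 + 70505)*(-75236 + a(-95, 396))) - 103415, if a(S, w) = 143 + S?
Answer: -6682411664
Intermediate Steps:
(175627 + (18372 + 70505)*(-75236 + a(-95, 396))) - 103415 = (175627 + (18372 + 70505)*(-75236 + (143 - 95))) - 103415 = (175627 + 88877*(-75236 + 48)) - 103415 = (175627 + 88877*(-75188)) - 103415 = (175627 - 6682483876) - 103415 = -6682308249 - 103415 = -6682411664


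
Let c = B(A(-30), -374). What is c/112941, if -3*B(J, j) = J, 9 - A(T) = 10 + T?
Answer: -29/338823 ≈ -8.5590e-5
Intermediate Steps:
A(T) = -1 - T (A(T) = 9 - (10 + T) = 9 + (-10 - T) = -1 - T)
B(J, j) = -J/3
c = -29/3 (c = -(-1 - 1*(-30))/3 = -(-1 + 30)/3 = -1/3*29 = -29/3 ≈ -9.6667)
c/112941 = -29/3/112941 = -29/3*1/112941 = -29/338823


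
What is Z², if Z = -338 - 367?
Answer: 497025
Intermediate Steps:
Z = -705
Z² = (-705)² = 497025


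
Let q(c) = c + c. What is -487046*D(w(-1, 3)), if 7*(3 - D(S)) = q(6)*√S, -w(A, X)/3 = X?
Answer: -1461138 + 2504808*I ≈ -1.4611e+6 + 2.5048e+6*I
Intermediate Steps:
q(c) = 2*c
w(A, X) = -3*X
D(S) = 3 - 12*√S/7 (D(S) = 3 - 2*6*√S/7 = 3 - 12*√S/7)
-487046*D(w(-1, 3)) = -487046*(3 - 12*3*I/7) = -487046*(3 - 36*I/7) = -1461138 + 2504808*I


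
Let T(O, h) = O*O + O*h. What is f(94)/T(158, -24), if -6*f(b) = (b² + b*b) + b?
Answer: -2961/21172 ≈ -0.13985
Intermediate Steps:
T(O, h) = O² + O*h
f(b) = -b²/3 - b/6 (f(b) = -((b² + b*b) + b)/6 = -((b² + b²) + b)/6 = -(2*b² + b)/6 = -(b + 2*b²)/6 = -b²/3 - b/6)
f(94)/T(158, -24) = (-⅙*94*(1 + 2*94))/((158*(158 - 24))) = (-⅙*94*(1 + 188))/((158*134)) = -⅙*94*189/21172 = -2961*1/21172 = -2961/21172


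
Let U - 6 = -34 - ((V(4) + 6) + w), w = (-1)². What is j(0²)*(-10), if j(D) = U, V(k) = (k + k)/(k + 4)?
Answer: 360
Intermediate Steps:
w = 1
V(k) = 2*k/(4 + k) (V(k) = (2*k)/(4 + k) = 2*k/(4 + k))
U = -36 (U = 6 + (-34 - ((2*4/(4 + 4) + 6) + 1)) = 6 + (-34 - ((2*4/8 + 6) + 1)) = 6 + (-34 - ((2*4*(⅛) + 6) + 1)) = 6 + (-34 - ((1 + 6) + 1)) = 6 + (-34 - (7 + 1)) = 6 + (-34 - 1*8) = 6 + (-34 - 8) = 6 - 42 = -36)
j(D) = -36
j(0²)*(-10) = -36*(-10) = 360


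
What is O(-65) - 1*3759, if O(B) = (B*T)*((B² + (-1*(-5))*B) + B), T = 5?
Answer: -1250134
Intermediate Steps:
O(B) = 5*B*(B² + 6*B) (O(B) = (B*5)*((B² + (-1*(-5))*B) + B) = (5*B)*((B² + 5*B) + B) = (5*B)*(B² + 6*B) = 5*B*(B² + 6*B))
O(-65) - 1*3759 = 5*(-65)²*(6 - 65) - 1*3759 = 5*4225*(-59) - 3759 = -1246375 - 3759 = -1250134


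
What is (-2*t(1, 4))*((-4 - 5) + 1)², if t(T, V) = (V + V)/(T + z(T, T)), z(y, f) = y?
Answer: -512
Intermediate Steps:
t(T, V) = V/T (t(T, V) = (V + V)/(T + T) = (2*V)/((2*T)) = (2*V)*(1/(2*T)) = V/T)
(-2*t(1, 4))*((-4 - 5) + 1)² = (-8/1)*((-4 - 5) + 1)² = (-8)*(-9 + 1)² = -2*4*(-8)² = -8*64 = -512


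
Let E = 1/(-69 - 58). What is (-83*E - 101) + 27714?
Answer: 3506934/127 ≈ 27614.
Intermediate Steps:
E = -1/127 (E = 1/(-127) = -1/127 ≈ -0.0078740)
(-83*E - 101) + 27714 = (-83*(-1/127) - 101) + 27714 = (83/127 - 101) + 27714 = -12744/127 + 27714 = 3506934/127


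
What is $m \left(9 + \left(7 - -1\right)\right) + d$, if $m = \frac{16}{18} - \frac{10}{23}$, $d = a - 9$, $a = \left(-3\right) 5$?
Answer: $- \frac{3370}{207} \approx -16.28$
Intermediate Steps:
$a = -15$
$d = -24$ ($d = -15 - 9 = -24$)
$m = \frac{94}{207}$ ($m = 16 \cdot \frac{1}{18} - \frac{10}{23} = \frac{8}{9} - \frac{10}{23} = \frac{94}{207} \approx 0.45411$)
$m \left(9 + \left(7 - -1\right)\right) + d = \frac{94 \left(9 + \left(7 - -1\right)\right)}{207} - 24 = \frac{94 \left(9 + \left(7 + 1\right)\right)}{207} - 24 = \frac{94 \left(9 + 8\right)}{207} - 24 = \frac{94}{207} \cdot 17 - 24 = \frac{1598}{207} - 24 = - \frac{3370}{207}$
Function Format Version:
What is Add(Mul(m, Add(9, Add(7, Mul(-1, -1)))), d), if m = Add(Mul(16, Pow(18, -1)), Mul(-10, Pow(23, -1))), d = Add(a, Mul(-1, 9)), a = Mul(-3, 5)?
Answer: Rational(-3370, 207) ≈ -16.280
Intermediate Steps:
a = -15
d = -24 (d = Add(-15, Mul(-1, 9)) = Add(-15, -9) = -24)
m = Rational(94, 207) (m = Add(Mul(16, Rational(1, 18)), Mul(-10, Rational(1, 23))) = Add(Rational(8, 9), Rational(-10, 23)) = Rational(94, 207) ≈ 0.45411)
Add(Mul(m, Add(9, Add(7, Mul(-1, -1)))), d) = Add(Mul(Rational(94, 207), Add(9, Add(7, Mul(-1, -1)))), -24) = Add(Mul(Rational(94, 207), Add(9, Add(7, 1))), -24) = Add(Mul(Rational(94, 207), Add(9, 8)), -24) = Add(Mul(Rational(94, 207), 17), -24) = Add(Rational(1598, 207), -24) = Rational(-3370, 207)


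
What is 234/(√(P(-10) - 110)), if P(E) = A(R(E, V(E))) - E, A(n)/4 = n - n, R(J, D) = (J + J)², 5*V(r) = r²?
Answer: -117*I/5 ≈ -23.4*I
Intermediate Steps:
V(r) = r²/5
R(J, D) = 4*J² (R(J, D) = (2*J)² = 4*J²)
A(n) = 0 (A(n) = 4*(n - n) = 4*0 = 0)
P(E) = -E (P(E) = 0 - E = -E)
234/(√(P(-10) - 110)) = 234/(√(-1*(-10) - 110)) = 234/(√(10 - 110)) = 234/(√(-100)) = 234/((10*I)) = 234*(-I/10) = -117*I/5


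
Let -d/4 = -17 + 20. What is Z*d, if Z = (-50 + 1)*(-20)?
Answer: -11760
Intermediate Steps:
d = -12 (d = -4*(-17 + 20) = -4*3 = -12)
Z = 980 (Z = -49*(-20) = 980)
Z*d = 980*(-12) = -11760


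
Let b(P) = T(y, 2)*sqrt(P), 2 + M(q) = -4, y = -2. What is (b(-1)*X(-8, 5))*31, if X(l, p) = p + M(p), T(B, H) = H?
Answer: -62*I ≈ -62.0*I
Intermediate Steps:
M(q) = -6 (M(q) = -2 - 4 = -6)
b(P) = 2*sqrt(P)
X(l, p) = -6 + p (X(l, p) = p - 6 = -6 + p)
(b(-1)*X(-8, 5))*31 = ((2*sqrt(-1))*(-6 + 5))*31 = ((2*I)*(-1))*31 = -2*I*31 = -62*I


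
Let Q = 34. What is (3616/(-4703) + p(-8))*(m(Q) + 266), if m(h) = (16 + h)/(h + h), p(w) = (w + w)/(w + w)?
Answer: 9858003/159902 ≈ 61.650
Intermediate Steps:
p(w) = 1 (p(w) = (2*w)/((2*w)) = (2*w)*(1/(2*w)) = 1)
m(h) = (16 + h)/(2*h) (m(h) = (16 + h)/((2*h)) = (16 + h)*(1/(2*h)) = (16 + h)/(2*h))
(3616/(-4703) + p(-8))*(m(Q) + 266) = (3616/(-4703) + 1)*((1/2)*(16 + 34)/34 + 266) = (3616*(-1/4703) + 1)*((1/2)*(1/34)*50 + 266) = (-3616/4703 + 1)*(25/34 + 266) = (1087/4703)*(9069/34) = 9858003/159902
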